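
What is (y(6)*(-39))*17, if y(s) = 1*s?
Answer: -3978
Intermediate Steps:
y(s) = s
(y(6)*(-39))*17 = (6*(-39))*17 = -234*17 = -3978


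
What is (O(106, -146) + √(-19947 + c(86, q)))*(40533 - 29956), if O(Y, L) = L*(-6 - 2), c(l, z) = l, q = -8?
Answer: 12353936 + 10577*I*√19861 ≈ 1.2354e+7 + 1.4906e+6*I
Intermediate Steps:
O(Y, L) = -8*L (O(Y, L) = L*(-8) = -8*L)
(O(106, -146) + √(-19947 + c(86, q)))*(40533 - 29956) = (-8*(-146) + √(-19947 + 86))*(40533 - 29956) = (1168 + √(-19861))*10577 = (1168 + I*√19861)*10577 = 12353936 + 10577*I*√19861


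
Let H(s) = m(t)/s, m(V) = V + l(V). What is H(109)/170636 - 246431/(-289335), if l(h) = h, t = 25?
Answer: 2291732239697/2690717704770 ≈ 0.85172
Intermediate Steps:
m(V) = 2*V (m(V) = V + V = 2*V)
H(s) = 50/s (H(s) = (2*25)/s = 50/s)
H(109)/170636 - 246431/(-289335) = (50/109)/170636 - 246431/(-289335) = (50*(1/109))*(1/170636) - 246431*(-1/289335) = (50/109)*(1/170636) + 246431/289335 = 25/9299662 + 246431/289335 = 2291732239697/2690717704770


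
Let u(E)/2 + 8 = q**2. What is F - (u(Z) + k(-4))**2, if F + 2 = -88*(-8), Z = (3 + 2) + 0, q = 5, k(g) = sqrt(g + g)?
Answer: -446 - 136*I*sqrt(2) ≈ -446.0 - 192.33*I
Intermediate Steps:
k(g) = sqrt(2)*sqrt(g) (k(g) = sqrt(2*g) = sqrt(2)*sqrt(g))
Z = 5 (Z = 5 + 0 = 5)
F = 702 (F = -2 - 88*(-8) = -2 + 704 = 702)
u(E) = 34 (u(E) = -16 + 2*5**2 = -16 + 2*25 = -16 + 50 = 34)
F - (u(Z) + k(-4))**2 = 702 - (34 + sqrt(2)*sqrt(-4))**2 = 702 - (34 + sqrt(2)*(2*I))**2 = 702 - (34 + 2*I*sqrt(2))**2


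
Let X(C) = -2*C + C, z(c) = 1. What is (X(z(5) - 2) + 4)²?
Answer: 25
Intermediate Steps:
X(C) = -C
(X(z(5) - 2) + 4)² = (-(1 - 2) + 4)² = (-1*(-1) + 4)² = (1 + 4)² = 5² = 25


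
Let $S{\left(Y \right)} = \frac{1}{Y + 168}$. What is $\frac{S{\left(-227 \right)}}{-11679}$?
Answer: $\frac{1}{689061} \approx 1.4512 \cdot 10^{-6}$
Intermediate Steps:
$S{\left(Y \right)} = \frac{1}{168 + Y}$
$\frac{S{\left(-227 \right)}}{-11679} = \frac{1}{\left(168 - 227\right) \left(-11679\right)} = \frac{1}{-59} \left(- \frac{1}{11679}\right) = \left(- \frac{1}{59}\right) \left(- \frac{1}{11679}\right) = \frac{1}{689061}$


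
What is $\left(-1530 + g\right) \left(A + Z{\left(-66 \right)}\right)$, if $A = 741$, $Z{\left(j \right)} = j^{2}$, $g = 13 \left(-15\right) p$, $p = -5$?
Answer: $-2828835$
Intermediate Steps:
$g = 975$ ($g = 13 \left(-15\right) \left(-5\right) = \left(-195\right) \left(-5\right) = 975$)
$\left(-1530 + g\right) \left(A + Z{\left(-66 \right)}\right) = \left(-1530 + 975\right) \left(741 + \left(-66\right)^{2}\right) = - 555 \left(741 + 4356\right) = \left(-555\right) 5097 = -2828835$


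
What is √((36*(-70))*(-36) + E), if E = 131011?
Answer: √221731 ≈ 470.88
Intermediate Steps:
√((36*(-70))*(-36) + E) = √((36*(-70))*(-36) + 131011) = √(-2520*(-36) + 131011) = √(90720 + 131011) = √221731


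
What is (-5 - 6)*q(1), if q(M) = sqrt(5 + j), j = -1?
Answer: -22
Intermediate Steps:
q(M) = 2 (q(M) = sqrt(5 - 1) = sqrt(4) = 2)
(-5 - 6)*q(1) = (-5 - 6)*2 = -11*2 = -22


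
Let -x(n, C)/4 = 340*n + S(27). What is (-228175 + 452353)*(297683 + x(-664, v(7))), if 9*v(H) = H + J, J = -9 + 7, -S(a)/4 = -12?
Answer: 269132638518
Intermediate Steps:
S(a) = 48 (S(a) = -4*(-12) = 48)
J = -2
v(H) = -2/9 + H/9 (v(H) = (H - 2)/9 = (-2 + H)/9 = -2/9 + H/9)
x(n, C) = -192 - 1360*n (x(n, C) = -4*(340*n + 48) = -4*(48 + 340*n) = -192 - 1360*n)
(-228175 + 452353)*(297683 + x(-664, v(7))) = (-228175 + 452353)*(297683 + (-192 - 1360*(-664))) = 224178*(297683 + (-192 + 903040)) = 224178*(297683 + 902848) = 224178*1200531 = 269132638518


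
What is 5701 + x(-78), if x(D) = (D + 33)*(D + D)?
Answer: 12721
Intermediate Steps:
x(D) = 2*D*(33 + D) (x(D) = (33 + D)*(2*D) = 2*D*(33 + D))
5701 + x(-78) = 5701 + 2*(-78)*(33 - 78) = 5701 + 2*(-78)*(-45) = 5701 + 7020 = 12721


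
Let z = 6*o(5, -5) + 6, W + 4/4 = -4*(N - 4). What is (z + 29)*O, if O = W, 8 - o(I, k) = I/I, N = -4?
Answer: 2387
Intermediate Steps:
o(I, k) = 7 (o(I, k) = 8 - I/I = 8 - 1*1 = 8 - 1 = 7)
W = 31 (W = -1 - 4*(-4 - 4) = -1 - 4*(-8) = -1 + 32 = 31)
z = 48 (z = 6*7 + 6 = 42 + 6 = 48)
O = 31
(z + 29)*O = (48 + 29)*31 = 77*31 = 2387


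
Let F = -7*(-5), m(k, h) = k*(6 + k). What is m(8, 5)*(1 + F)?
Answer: 4032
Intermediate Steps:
F = 35
m(8, 5)*(1 + F) = (8*(6 + 8))*(1 + 35) = (8*14)*36 = 112*36 = 4032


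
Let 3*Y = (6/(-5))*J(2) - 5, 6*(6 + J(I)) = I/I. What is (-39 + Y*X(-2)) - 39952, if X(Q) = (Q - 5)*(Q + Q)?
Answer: -119917/3 ≈ -39972.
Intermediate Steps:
J(I) = -35/6 (J(I) = -6 + (I/I)/6 = -6 + (⅙)*1 = -6 + ⅙ = -35/6)
X(Q) = 2*Q*(-5 + Q) (X(Q) = (-5 + Q)*(2*Q) = 2*Q*(-5 + Q))
Y = ⅔ (Y = ((6/(-5))*(-35/6) - 5)/3 = ((6*(-⅕))*(-35/6) - 5)/3 = (-6/5*(-35/6) - 5)/3 = (7 - 5)/3 = (⅓)*2 = ⅔ ≈ 0.66667)
(-39 + Y*X(-2)) - 39952 = (-39 + 2*(2*(-2)*(-5 - 2))/3) - 39952 = (-39 + 2*(2*(-2)*(-7))/3) - 39952 = (-39 + (⅔)*28) - 39952 = (-39 + 56/3) - 39952 = -61/3 - 39952 = -119917/3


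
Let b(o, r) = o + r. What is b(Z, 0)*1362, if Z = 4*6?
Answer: 32688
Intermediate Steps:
Z = 24
b(Z, 0)*1362 = (24 + 0)*1362 = 24*1362 = 32688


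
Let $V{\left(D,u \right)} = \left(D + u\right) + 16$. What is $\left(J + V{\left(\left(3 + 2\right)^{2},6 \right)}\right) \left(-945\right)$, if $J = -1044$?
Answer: $942165$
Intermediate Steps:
$V{\left(D,u \right)} = 16 + D + u$
$\left(J + V{\left(\left(3 + 2\right)^{2},6 \right)}\right) \left(-945\right) = \left(-1044 + \left(16 + \left(3 + 2\right)^{2} + 6\right)\right) \left(-945\right) = \left(-1044 + \left(16 + 5^{2} + 6\right)\right) \left(-945\right) = \left(-1044 + \left(16 + 25 + 6\right)\right) \left(-945\right) = \left(-1044 + 47\right) \left(-945\right) = \left(-997\right) \left(-945\right) = 942165$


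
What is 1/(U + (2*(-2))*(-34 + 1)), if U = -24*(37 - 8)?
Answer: -1/564 ≈ -0.0017731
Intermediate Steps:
U = -696 (U = -24*29 = -696)
1/(U + (2*(-2))*(-34 + 1)) = 1/(-696 + (2*(-2))*(-34 + 1)) = 1/(-696 - 4*(-33)) = 1/(-696 + 132) = 1/(-564) = -1/564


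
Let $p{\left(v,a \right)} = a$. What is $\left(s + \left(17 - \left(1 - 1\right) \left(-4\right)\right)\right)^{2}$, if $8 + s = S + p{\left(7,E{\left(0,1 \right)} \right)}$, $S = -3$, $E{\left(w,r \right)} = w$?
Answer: $36$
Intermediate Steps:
$s = -11$ ($s = -8 + \left(-3 + 0\right) = -8 - 3 = -11$)
$\left(s + \left(17 - \left(1 - 1\right) \left(-4\right)\right)\right)^{2} = \left(-11 + \left(17 - \left(1 - 1\right) \left(-4\right)\right)\right)^{2} = \left(-11 + \left(17 - 0 \left(-4\right)\right)\right)^{2} = \left(-11 + \left(17 - 0\right)\right)^{2} = \left(-11 + \left(17 + 0\right)\right)^{2} = \left(-11 + 17\right)^{2} = 6^{2} = 36$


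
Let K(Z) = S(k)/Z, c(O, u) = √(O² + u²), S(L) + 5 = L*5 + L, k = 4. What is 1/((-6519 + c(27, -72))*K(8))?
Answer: -2173/33639063 - √73/11213021 ≈ -6.5360e-5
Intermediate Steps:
S(L) = -5 + 6*L (S(L) = -5 + (L*5 + L) = -5 + (5*L + L) = -5 + 6*L)
K(Z) = 19/Z (K(Z) = (-5 + 6*4)/Z = (-5 + 24)/Z = 19/Z)
1/((-6519 + c(27, -72))*K(8)) = 1/((-6519 + √(27² + (-72)²))*((19/8))) = 1/((-6519 + √(729 + 5184))*((19*(⅛)))) = 1/((-6519 + √5913)*(19/8)) = (8/19)/(-6519 + 9*√73) = 8/(19*(-6519 + 9*√73))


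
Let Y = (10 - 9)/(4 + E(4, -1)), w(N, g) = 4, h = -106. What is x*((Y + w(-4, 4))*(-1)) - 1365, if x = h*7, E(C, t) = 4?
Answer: 6783/4 ≈ 1695.8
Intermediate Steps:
x = -742 (x = -106*7 = -742)
Y = 1/8 (Y = (10 - 9)/(4 + 4) = 1/8 ≈ 0.12500)
x*((Y + w(-4, 4))*(-1)) - 1365 = -742*(1/8 + 4)*(-1) - 1365 = -12243*(-1)/4 - 1365 = -742*(-33/8) - 1365 = 12243/4 - 1365 = 6783/4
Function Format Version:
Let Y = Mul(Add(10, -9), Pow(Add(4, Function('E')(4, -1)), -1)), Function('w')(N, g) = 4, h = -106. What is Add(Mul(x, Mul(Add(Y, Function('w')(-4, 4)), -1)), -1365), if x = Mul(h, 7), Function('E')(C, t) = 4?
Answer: Rational(6783, 4) ≈ 1695.8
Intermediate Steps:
x = -742 (x = Mul(-106, 7) = -742)
Y = Rational(1, 8) (Y = Mul(Add(10, -9), Pow(Add(4, 4), -1)) = Mul(1, Pow(8, -1)) = Mul(1, Rational(1, 8)) = Rational(1, 8) ≈ 0.12500)
Add(Mul(x, Mul(Add(Y, Function('w')(-4, 4)), -1)), -1365) = Add(Mul(-742, Mul(Add(Rational(1, 8), 4), -1)), -1365) = Add(Mul(-742, Mul(Rational(33, 8), -1)), -1365) = Add(Mul(-742, Rational(-33, 8)), -1365) = Add(Rational(12243, 4), -1365) = Rational(6783, 4)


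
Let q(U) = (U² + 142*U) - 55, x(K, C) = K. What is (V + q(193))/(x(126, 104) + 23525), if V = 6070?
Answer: 70670/23651 ≈ 2.9880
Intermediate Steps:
q(U) = -55 + U² + 142*U
(V + q(193))/(x(126, 104) + 23525) = (6070 + (-55 + 193² + 142*193))/(126 + 23525) = (6070 + (-55 + 37249 + 27406))/23651 = (6070 + 64600)*(1/23651) = 70670*(1/23651) = 70670/23651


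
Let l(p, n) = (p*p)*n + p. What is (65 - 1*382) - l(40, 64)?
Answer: -102757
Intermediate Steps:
l(p, n) = p + n*p² (l(p, n) = p²*n + p = n*p² + p = p + n*p²)
(65 - 1*382) - l(40, 64) = (65 - 1*382) - 40*(1 + 64*40) = (65 - 382) - 40*(1 + 2560) = -317 - 40*2561 = -317 - 1*102440 = -317 - 102440 = -102757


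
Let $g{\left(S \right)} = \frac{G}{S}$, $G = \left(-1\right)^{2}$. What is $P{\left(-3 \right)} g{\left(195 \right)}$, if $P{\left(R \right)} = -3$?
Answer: $- \frac{1}{65} \approx -0.015385$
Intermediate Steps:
$G = 1$
$g{\left(S \right)} = \frac{1}{S}$ ($g{\left(S \right)} = 1 \frac{1}{S} = \frac{1}{S}$)
$P{\left(-3 \right)} g{\left(195 \right)} = - \frac{3}{195} = \left(-3\right) \frac{1}{195} = - \frac{1}{65}$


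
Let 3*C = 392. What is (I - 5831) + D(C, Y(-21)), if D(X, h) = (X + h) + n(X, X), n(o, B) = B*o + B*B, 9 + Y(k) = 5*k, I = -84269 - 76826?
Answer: -1194856/9 ≈ -1.3276e+5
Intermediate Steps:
C = 392/3 (C = (⅓)*392 = 392/3 ≈ 130.67)
I = -161095
Y(k) = -9 + 5*k
n(o, B) = B² + B*o (n(o, B) = B*o + B² = B² + B*o)
D(X, h) = X + h + 2*X² (D(X, h) = (X + h) + X*(X + X) = (X + h) + X*(2*X) = (X + h) + 2*X² = X + h + 2*X²)
(I - 5831) + D(C, Y(-21)) = (-161095 - 5831) + (392/3 + (-9 + 5*(-21)) + 2*(392/3)²) = -166926 + (392/3 + (-9 - 105) + 2*(153664/9)) = -166926 + (392/3 - 114 + 307328/9) = -166926 + 307478/9 = -1194856/9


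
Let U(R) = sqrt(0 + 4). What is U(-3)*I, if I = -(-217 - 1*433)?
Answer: 1300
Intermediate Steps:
U(R) = 2 (U(R) = sqrt(4) = 2)
I = 650 (I = -(-217 - 433) = -1*(-650) = 650)
U(-3)*I = 2*650 = 1300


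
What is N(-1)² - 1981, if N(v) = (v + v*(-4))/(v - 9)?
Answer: -198091/100 ≈ -1980.9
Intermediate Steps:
N(v) = -3*v/(-9 + v) (N(v) = (v - 4*v)/(-9 + v) = (-3*v)/(-9 + v) = -3*v/(-9 + v))
N(-1)² - 1981 = (-3*(-1)/(-9 - 1))² - 1981 = (-3*(-1)/(-10))² - 1981 = (-3*(-1)*(-⅒))² - 1981 = (-3/10)² - 1981 = 9/100 - 1981 = -198091/100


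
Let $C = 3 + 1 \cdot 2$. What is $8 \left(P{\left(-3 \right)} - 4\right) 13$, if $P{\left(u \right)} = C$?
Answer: $104$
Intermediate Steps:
$C = 5$ ($C = 3 + 2 = 5$)
$P{\left(u \right)} = 5$
$8 \left(P{\left(-3 \right)} - 4\right) 13 = 8 \left(5 - 4\right) 13 = 8 \cdot 1 \cdot 13 = 8 \cdot 13 = 104$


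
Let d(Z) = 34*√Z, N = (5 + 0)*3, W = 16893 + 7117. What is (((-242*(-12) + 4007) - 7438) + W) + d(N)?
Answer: 23483 + 34*√15 ≈ 23615.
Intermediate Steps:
W = 24010
N = 15 (N = 5*3 = 15)
(((-242*(-12) + 4007) - 7438) + W) + d(N) = (((-242*(-12) + 4007) - 7438) + 24010) + 34*√15 = (((2904 + 4007) - 7438) + 24010) + 34*√15 = ((6911 - 7438) + 24010) + 34*√15 = (-527 + 24010) + 34*√15 = 23483 + 34*√15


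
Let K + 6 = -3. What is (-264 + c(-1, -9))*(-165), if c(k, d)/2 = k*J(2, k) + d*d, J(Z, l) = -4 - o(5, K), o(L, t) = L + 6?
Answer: 11880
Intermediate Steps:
K = -9 (K = -6 - 3 = -9)
o(L, t) = 6 + L
J(Z, l) = -15 (J(Z, l) = -4 - (6 + 5) = -4 - 1*11 = -4 - 11 = -15)
c(k, d) = -30*k + 2*d² (c(k, d) = 2*(k*(-15) + d*d) = 2*(-15*k + d²) = 2*(d² - 15*k) = -30*k + 2*d²)
(-264 + c(-1, -9))*(-165) = (-264 + (-30*(-1) + 2*(-9)²))*(-165) = (-264 + (30 + 2*81))*(-165) = (-264 + (30 + 162))*(-165) = (-264 + 192)*(-165) = -72*(-165) = 11880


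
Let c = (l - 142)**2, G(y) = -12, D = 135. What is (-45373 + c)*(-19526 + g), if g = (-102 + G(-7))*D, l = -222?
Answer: -3041986668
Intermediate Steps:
c = 132496 (c = (-222 - 142)**2 = (-364)**2 = 132496)
g = -15390 (g = (-102 - 12)*135 = -114*135 = -15390)
(-45373 + c)*(-19526 + g) = (-45373 + 132496)*(-19526 - 15390) = 87123*(-34916) = -3041986668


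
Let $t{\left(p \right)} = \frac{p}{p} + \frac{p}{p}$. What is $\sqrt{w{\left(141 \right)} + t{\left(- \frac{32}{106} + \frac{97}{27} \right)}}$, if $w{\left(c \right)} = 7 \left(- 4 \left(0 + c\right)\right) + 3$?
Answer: $i \sqrt{3943} \approx 62.793 i$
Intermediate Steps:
$t{\left(p \right)} = 2$ ($t{\left(p \right)} = 1 + 1 = 2$)
$w{\left(c \right)} = 3 - 28 c$ ($w{\left(c \right)} = 7 \left(- 4 c\right) + 3 = - 28 c + 3 = 3 - 28 c$)
$\sqrt{w{\left(141 \right)} + t{\left(- \frac{32}{106} + \frac{97}{27} \right)}} = \sqrt{\left(3 - 3948\right) + 2} = \sqrt{-3945 + 2} = \sqrt{-3943} = i \sqrt{3943}$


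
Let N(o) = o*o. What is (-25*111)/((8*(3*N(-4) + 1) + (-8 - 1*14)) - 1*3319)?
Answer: 925/983 ≈ 0.94100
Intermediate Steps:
N(o) = o²
(-25*111)/((8*(3*N(-4) + 1) + (-8 - 1*14)) - 1*3319) = (-25*111)/((8*(3*(-4)² + 1) + (-8 - 1*14)) - 1*3319) = -2775/((8*(3*16 + 1) + (-8 - 14)) - 3319) = -2775/((8*(48 + 1) - 22) - 3319) = -2775/((8*49 - 22) - 3319) = -2775/((392 - 22) - 3319) = -2775/(370 - 3319) = -2775/(-2949) = -2775*(-1/2949) = 925/983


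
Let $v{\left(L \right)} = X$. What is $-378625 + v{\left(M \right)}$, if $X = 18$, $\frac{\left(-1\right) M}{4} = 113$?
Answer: $-378607$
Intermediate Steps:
$M = -452$ ($M = \left(-4\right) 113 = -452$)
$v{\left(L \right)} = 18$
$-378625 + v{\left(M \right)} = -378625 + 18 = -378607$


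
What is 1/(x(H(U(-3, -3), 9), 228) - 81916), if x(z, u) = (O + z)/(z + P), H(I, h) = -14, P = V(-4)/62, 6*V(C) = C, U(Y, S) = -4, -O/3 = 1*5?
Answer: -1303/106733851 ≈ -1.2208e-5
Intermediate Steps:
O = -15 (O = -3*5 = -15)
V(C) = C/6
P = -1/93 (P = ((⅙)*(-4))/62 = -⅔*1/62 = -1/93 ≈ -0.010753)
x(z, u) = (-15 + z)/(-1/93 + z) (x(z, u) = (-15 + z)/(z - 1/93) = (-15 + z)/(-1/93 + z))
1/(x(H(U(-3, -3), 9), 228) - 81916) = 1/(93*(-15 - 14)/(-1 + 93*(-14)) - 81916) = 1/(93*(-29)/(-1 - 1302) - 81916) = 1/(93*(-29)/(-1303) - 81916) = 1/(93*(-1/1303)*(-29) - 81916) = 1/(2697/1303 - 81916) = 1/(-106733851/1303) = -1303/106733851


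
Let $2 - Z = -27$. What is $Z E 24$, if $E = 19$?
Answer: $13224$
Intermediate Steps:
$Z = 29$ ($Z = 2 - -27 = 2 + 27 = 29$)
$Z E 24 = 29 \cdot 19 \cdot 24 = 551 \cdot 24 = 13224$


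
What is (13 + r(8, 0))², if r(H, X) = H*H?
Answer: 5929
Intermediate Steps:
r(H, X) = H²
(13 + r(8, 0))² = (13 + 8²)² = (13 + 64)² = 77² = 5929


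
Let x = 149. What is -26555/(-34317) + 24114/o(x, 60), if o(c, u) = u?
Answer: 138185573/343170 ≈ 402.67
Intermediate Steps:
-26555/(-34317) + 24114/o(x, 60) = -26555/(-34317) + 24114/60 = -26555*(-1/34317) + 24114*(1/60) = 26555/34317 + 4019/10 = 138185573/343170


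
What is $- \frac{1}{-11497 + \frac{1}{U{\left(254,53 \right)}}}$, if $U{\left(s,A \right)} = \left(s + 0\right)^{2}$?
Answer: $\frac{64516}{741740451} \approx 8.6979 \cdot 10^{-5}$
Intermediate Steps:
$U{\left(s,A \right)} = s^{2}$
$- \frac{1}{-11497 + \frac{1}{U{\left(254,53 \right)}}} = - \frac{1}{-11497 + \frac{1}{254^{2}}} = - \frac{1}{-11497 + \frac{1}{64516}} = - \frac{1}{- \frac{741740451}{64516}} = \left(-1\right) \left(- \frac{64516}{741740451}\right) = \frac{64516}{741740451}$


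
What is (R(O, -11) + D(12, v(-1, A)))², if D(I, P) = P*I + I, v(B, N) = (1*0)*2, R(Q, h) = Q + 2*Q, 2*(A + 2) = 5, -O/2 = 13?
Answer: 4356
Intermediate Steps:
O = -26 (O = -2*13 = -26)
A = ½ (A = -2 + (½)*5 = -2 + 5/2 = ½ ≈ 0.50000)
R(Q, h) = 3*Q
v(B, N) = 0 (v(B, N) = 0*2 = 0)
D(I, P) = I + I*P (D(I, P) = I*P + I = I + I*P)
(R(O, -11) + D(12, v(-1, A)))² = (3*(-26) + 12*(1 + 0))² = (-78 + 12*1)² = (-78 + 12)² = (-66)² = 4356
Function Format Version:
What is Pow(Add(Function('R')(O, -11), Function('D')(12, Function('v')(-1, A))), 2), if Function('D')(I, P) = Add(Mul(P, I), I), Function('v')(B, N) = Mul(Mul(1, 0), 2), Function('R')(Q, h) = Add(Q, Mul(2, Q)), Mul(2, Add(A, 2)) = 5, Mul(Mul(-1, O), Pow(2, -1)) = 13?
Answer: 4356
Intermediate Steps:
O = -26 (O = Mul(-2, 13) = -26)
A = Rational(1, 2) (A = Add(-2, Mul(Rational(1, 2), 5)) = Add(-2, Rational(5, 2)) = Rational(1, 2) ≈ 0.50000)
Function('R')(Q, h) = Mul(3, Q)
Function('v')(B, N) = 0 (Function('v')(B, N) = Mul(0, 2) = 0)
Function('D')(I, P) = Add(I, Mul(I, P)) (Function('D')(I, P) = Add(Mul(I, P), I) = Add(I, Mul(I, P)))
Pow(Add(Function('R')(O, -11), Function('D')(12, Function('v')(-1, A))), 2) = Pow(Add(Mul(3, -26), Mul(12, Add(1, 0))), 2) = Pow(Add(-78, Mul(12, 1)), 2) = Pow(Add(-78, 12), 2) = Pow(-66, 2) = 4356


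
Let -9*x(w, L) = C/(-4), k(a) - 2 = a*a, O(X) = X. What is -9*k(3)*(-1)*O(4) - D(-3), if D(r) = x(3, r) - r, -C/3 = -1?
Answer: 4715/12 ≈ 392.92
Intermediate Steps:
C = 3 (C = -3*(-1) = 3)
k(a) = 2 + a**2 (k(a) = 2 + a*a = 2 + a**2)
x(w, L) = 1/12 (x(w, L) = -1/(3*(-4)) = -(-1)/(3*4) = -1/9*(-3/4) = 1/12)
D(r) = 1/12 - r
-9*k(3)*(-1)*O(4) - D(-3) = -9*(2 + 3**2)*(-1)*4 - (1/12 - 1*(-3)) = -9*(2 + 9)*(-1)*4 - (1/12 + 3) = -9*11*(-1)*4 - 1*37/12 = -(-99)*4 - 37/12 = -9*(-44) - 37/12 = 396 - 37/12 = 4715/12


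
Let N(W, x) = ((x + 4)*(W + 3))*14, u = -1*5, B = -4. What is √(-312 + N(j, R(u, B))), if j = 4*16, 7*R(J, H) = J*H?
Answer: 6*√170 ≈ 78.230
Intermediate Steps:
u = -5
R(J, H) = H*J/7 (R(J, H) = (J*H)/7 = (H*J)/7 = H*J/7)
j = 64
N(W, x) = 14*(3 + W)*(4 + x) (N(W, x) = ((4 + x)*(3 + W))*14 = ((3 + W)*(4 + x))*14 = 14*(3 + W)*(4 + x))
√(-312 + N(j, R(u, B))) = √(-312 + (168 + 42*((⅐)*(-4)*(-5)) + 56*64 + 14*64*((⅐)*(-4)*(-5)))) = √(-312 + (168 + 42*(20/7) + 3584 + 14*64*(20/7))) = √(-312 + (168 + 120 + 3584 + 2560)) = √(-312 + 6432) = √6120 = 6*√170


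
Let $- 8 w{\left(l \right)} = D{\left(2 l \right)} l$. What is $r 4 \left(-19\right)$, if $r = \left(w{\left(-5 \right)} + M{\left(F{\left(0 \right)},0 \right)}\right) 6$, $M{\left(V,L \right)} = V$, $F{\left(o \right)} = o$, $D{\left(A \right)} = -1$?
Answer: $285$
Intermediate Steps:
$w{\left(l \right)} = \frac{l}{8}$ ($w{\left(l \right)} = - \frac{\left(-1\right) l}{8} = \frac{l}{8}$)
$r = - \frac{15}{4}$ ($r = \left(\frac{1}{8} \left(-5\right) + 0\right) 6 = \left(- \frac{5}{8} + 0\right) 6 = \left(- \frac{5}{8}\right) 6 = - \frac{15}{4} \approx -3.75$)
$r 4 \left(-19\right) = \left(- \frac{15}{4}\right) 4 \left(-19\right) = \left(-15\right) \left(-19\right) = 285$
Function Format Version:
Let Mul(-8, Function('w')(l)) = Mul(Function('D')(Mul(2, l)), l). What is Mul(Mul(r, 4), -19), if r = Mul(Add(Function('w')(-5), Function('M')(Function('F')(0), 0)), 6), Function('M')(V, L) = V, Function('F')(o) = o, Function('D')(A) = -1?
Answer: 285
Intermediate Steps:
Function('w')(l) = Mul(Rational(1, 8), l) (Function('w')(l) = Mul(Rational(-1, 8), Mul(-1, l)) = Mul(Rational(1, 8), l))
r = Rational(-15, 4) (r = Mul(Add(Mul(Rational(1, 8), -5), 0), 6) = Mul(Add(Rational(-5, 8), 0), 6) = Mul(Rational(-5, 8), 6) = Rational(-15, 4) ≈ -3.7500)
Mul(Mul(r, 4), -19) = Mul(Mul(Rational(-15, 4), 4), -19) = Mul(-15, -19) = 285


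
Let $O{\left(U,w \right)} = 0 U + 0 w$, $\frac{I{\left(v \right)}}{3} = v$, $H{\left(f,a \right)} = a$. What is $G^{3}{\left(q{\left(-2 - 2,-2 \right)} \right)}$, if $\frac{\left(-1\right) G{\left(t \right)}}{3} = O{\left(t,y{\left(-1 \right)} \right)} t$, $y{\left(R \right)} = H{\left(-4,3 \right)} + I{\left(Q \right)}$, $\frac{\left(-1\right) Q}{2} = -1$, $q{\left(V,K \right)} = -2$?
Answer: $0$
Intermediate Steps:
$Q = 2$ ($Q = \left(-2\right) \left(-1\right) = 2$)
$I{\left(v \right)} = 3 v$
$y{\left(R \right)} = 9$ ($y{\left(R \right)} = 3 + 3 \cdot 2 = 3 + 6 = 9$)
$O{\left(U,w \right)} = 0$ ($O{\left(U,w \right)} = 0 + 0 = 0$)
$G{\left(t \right)} = 0$ ($G{\left(t \right)} = - 3 \cdot 0 t = \left(-3\right) 0 = 0$)
$G^{3}{\left(q{\left(-2 - 2,-2 \right)} \right)} = 0^{3} = 0$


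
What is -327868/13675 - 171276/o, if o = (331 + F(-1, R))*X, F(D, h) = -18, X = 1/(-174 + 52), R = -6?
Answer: 285645691916/4280275 ≈ 66735.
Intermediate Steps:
X = -1/122 (X = 1/(-122) = -1/122 ≈ -0.0081967)
o = -313/122 (o = (331 - 18)*(-1/122) = 313*(-1/122) = -313/122 ≈ -2.5656)
-327868/13675 - 171276/o = -327868/13675 - 171276/(-313/122) = -327868*1/13675 - 171276*(-122/313) = -327868/13675 + 20895672/313 = 285645691916/4280275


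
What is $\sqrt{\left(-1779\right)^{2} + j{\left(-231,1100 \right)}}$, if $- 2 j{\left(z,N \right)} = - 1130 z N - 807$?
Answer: $\frac{3 i \sqrt{62400558}}{2} \approx 11849.0 i$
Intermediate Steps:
$j{\left(z,N \right)} = \frac{807}{2} + 565 N z$ ($j{\left(z,N \right)} = - \frac{- 1130 z N - 807}{2} = - \frac{- 1130 N z - 807}{2} = - \frac{-807 - 1130 N z}{2} = \frac{807}{2} + 565 N z$)
$\sqrt{\left(-1779\right)^{2} + j{\left(-231,1100 \right)}} = \sqrt{\left(-1779\right)^{2} + \left(\frac{807}{2} + 565 \cdot 1100 \left(-231\right)\right)} = \sqrt{3164841 + \left(\frac{807}{2} - 143566500\right)} = \sqrt{3164841 - \frac{287132193}{2}} = \sqrt{- \frac{280802511}{2}} = \frac{3 i \sqrt{62400558}}{2}$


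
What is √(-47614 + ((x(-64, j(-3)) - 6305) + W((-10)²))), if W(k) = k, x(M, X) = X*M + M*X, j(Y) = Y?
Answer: I*√53435 ≈ 231.16*I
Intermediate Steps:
x(M, X) = 2*M*X (x(M, X) = M*X + M*X = 2*M*X)
√(-47614 + ((x(-64, j(-3)) - 6305) + W((-10)²))) = √(-47614 + ((2*(-64)*(-3) - 6305) + (-10)²)) = √(-47614 + ((384 - 6305) + 100)) = √(-47614 + (-5921 + 100)) = √(-47614 - 5821) = √(-53435) = I*√53435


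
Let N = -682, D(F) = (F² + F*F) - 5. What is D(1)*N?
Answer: 2046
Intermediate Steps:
D(F) = -5 + 2*F² (D(F) = (F² + F²) - 5 = 2*F² - 5 = -5 + 2*F²)
D(1)*N = (-5 + 2*1²)*(-682) = (-5 + 2*1)*(-682) = (-5 + 2)*(-682) = -3*(-682) = 2046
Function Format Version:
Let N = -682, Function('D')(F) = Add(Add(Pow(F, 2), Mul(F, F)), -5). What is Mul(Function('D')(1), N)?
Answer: 2046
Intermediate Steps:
Function('D')(F) = Add(-5, Mul(2, Pow(F, 2))) (Function('D')(F) = Add(Add(Pow(F, 2), Pow(F, 2)), -5) = Add(Mul(2, Pow(F, 2)), -5) = Add(-5, Mul(2, Pow(F, 2))))
Mul(Function('D')(1), N) = Mul(Add(-5, Mul(2, Pow(1, 2))), -682) = Mul(Add(-5, Mul(2, 1)), -682) = Mul(Add(-5, 2), -682) = Mul(-3, -682) = 2046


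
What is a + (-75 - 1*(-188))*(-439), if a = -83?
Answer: -49690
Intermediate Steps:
a + (-75 - 1*(-188))*(-439) = -83 + (-75 - 1*(-188))*(-439) = -83 + (-75 + 188)*(-439) = -83 + 113*(-439) = -83 - 49607 = -49690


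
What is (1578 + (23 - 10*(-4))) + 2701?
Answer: 4342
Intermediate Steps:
(1578 + (23 - 10*(-4))) + 2701 = (1578 + (23 + 40)) + 2701 = (1578 + 63) + 2701 = 1641 + 2701 = 4342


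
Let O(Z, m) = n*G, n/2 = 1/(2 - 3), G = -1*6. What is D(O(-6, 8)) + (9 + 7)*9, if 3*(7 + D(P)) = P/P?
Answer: 412/3 ≈ 137.33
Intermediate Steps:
G = -6
n = -2 (n = 2/(2 - 3) = 2/(-1) = 2*(-1) = -2)
O(Z, m) = 12 (O(Z, m) = -2*(-6) = 12)
D(P) = -20/3 (D(P) = -7 + (P/P)/3 = -7 + (1/3)*1 = -7 + 1/3 = -20/3)
D(O(-6, 8)) + (9 + 7)*9 = -20/3 + (9 + 7)*9 = -20/3 + 16*9 = -20/3 + 144 = 412/3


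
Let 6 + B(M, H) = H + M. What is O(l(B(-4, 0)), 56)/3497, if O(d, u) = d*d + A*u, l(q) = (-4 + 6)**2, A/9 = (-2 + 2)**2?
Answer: 16/3497 ≈ 0.0045753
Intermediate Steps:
B(M, H) = -6 + H + M (B(M, H) = -6 + (H + M) = -6 + H + M)
A = 0 (A = 9*(-2 + 2)**2 = 9*0**2 = 9*0 = 0)
l(q) = 4 (l(q) = 2**2 = 4)
O(d, u) = d**2 (O(d, u) = d*d + 0*u = d**2 + 0 = d**2)
O(l(B(-4, 0)), 56)/3497 = 4**2/3497 = 16*(1/3497) = 16/3497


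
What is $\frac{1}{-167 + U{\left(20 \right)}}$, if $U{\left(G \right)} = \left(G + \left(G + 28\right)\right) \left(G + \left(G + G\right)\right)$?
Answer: $\frac{1}{3913} \approx 0.00025556$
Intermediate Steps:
$U{\left(G \right)} = 3 G \left(28 + 2 G\right)$ ($U{\left(G \right)} = \left(G + \left(28 + G\right)\right) \left(G + 2 G\right) = \left(28 + 2 G\right) 3 G = 3 G \left(28 + 2 G\right)$)
$\frac{1}{-167 + U{\left(20 \right)}} = \frac{1}{-167 + 6 \cdot 20 \left(14 + 20\right)} = \frac{1}{-167 + 6 \cdot 20 \cdot 34} = \frac{1}{-167 + 4080} = \frac{1}{3913}$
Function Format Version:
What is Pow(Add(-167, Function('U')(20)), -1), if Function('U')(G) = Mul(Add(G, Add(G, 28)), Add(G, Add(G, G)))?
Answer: Rational(1, 3913) ≈ 0.00025556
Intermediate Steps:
Function('U')(G) = Mul(3, G, Add(28, Mul(2, G))) (Function('U')(G) = Mul(Add(G, Add(28, G)), Add(G, Mul(2, G))) = Mul(Add(28, Mul(2, G)), Mul(3, G)) = Mul(3, G, Add(28, Mul(2, G))))
Pow(Add(-167, Function('U')(20)), -1) = Pow(Add(-167, Mul(6, 20, Add(14, 20))), -1) = Pow(Add(-167, Mul(6, 20, 34)), -1) = Pow(Add(-167, 4080), -1) = Pow(3913, -1) = Rational(1, 3913)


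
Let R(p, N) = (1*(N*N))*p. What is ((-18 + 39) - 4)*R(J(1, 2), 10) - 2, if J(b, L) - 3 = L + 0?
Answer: 8498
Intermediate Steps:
J(b, L) = 3 + L (J(b, L) = 3 + (L + 0) = 3 + L)
R(p, N) = p*N² (R(p, N) = (1*N²)*p = N²*p = p*N²)
((-18 + 39) - 4)*R(J(1, 2), 10) - 2 = ((-18 + 39) - 4)*((3 + 2)*10²) - 2 = (21 - 4)*(5*100) - 2 = 17*500 - 2 = 8500 - 2 = 8498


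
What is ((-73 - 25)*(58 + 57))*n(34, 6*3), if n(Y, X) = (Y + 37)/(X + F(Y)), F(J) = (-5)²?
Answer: -800170/43 ≈ -18609.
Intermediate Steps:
F(J) = 25
n(Y, X) = (37 + Y)/(25 + X) (n(Y, X) = (Y + 37)/(X + 25) = (37 + Y)/(25 + X))
((-73 - 25)*(58 + 57))*n(34, 6*3) = ((-73 - 25)*(58 + 57))*((37 + 34)/(25 + 6*3)) = (-98*115)*(71/(25 + 18)) = -11270*71/43 = -800170/43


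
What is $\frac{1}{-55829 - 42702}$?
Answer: $- \frac{1}{98531} \approx -1.0149 \cdot 10^{-5}$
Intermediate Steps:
$\frac{1}{-55829 - 42702} = \frac{1}{-98531} = - \frac{1}{98531}$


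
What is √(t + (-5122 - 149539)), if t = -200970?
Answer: I*√355631 ≈ 596.35*I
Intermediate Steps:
√(t + (-5122 - 149539)) = √(-200970 + (-5122 - 149539)) = √(-200970 - 154661) = √(-355631) = I*√355631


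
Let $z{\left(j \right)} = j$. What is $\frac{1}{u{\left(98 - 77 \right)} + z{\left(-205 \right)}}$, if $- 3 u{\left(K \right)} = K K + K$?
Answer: $- \frac{1}{359} \approx -0.0027855$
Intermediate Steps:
$u{\left(K \right)} = - \frac{K}{3} - \frac{K^{2}}{3}$ ($u{\left(K \right)} = - \frac{K K + K}{3} = - \frac{K^{2} + K}{3} = - \frac{K + K^{2}}{3} = - \frac{K}{3} - \frac{K^{2}}{3}$)
$\frac{1}{u{\left(98 - 77 \right)} + z{\left(-205 \right)}} = \frac{1}{- \frac{\left(98 - 77\right) \left(1 + \left(98 - 77\right)\right)}{3} - 205} = \frac{1}{\left(- \frac{1}{3}\right) 21 \left(1 + 21\right) - 205} = \frac{1}{\left(- \frac{1}{3}\right) 21 \cdot 22 - 205} = \frac{1}{-154 - 205} = \frac{1}{-359} = - \frac{1}{359}$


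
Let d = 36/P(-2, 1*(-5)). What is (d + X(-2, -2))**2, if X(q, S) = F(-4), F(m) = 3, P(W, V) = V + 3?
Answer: 225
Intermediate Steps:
P(W, V) = 3 + V
X(q, S) = 3
d = -18 (d = 36/(3 + 1*(-5)) = 36/(3 - 5) = 36/(-2) = 36*(-1/2) = -18)
(d + X(-2, -2))**2 = (-18 + 3)**2 = (-15)**2 = 225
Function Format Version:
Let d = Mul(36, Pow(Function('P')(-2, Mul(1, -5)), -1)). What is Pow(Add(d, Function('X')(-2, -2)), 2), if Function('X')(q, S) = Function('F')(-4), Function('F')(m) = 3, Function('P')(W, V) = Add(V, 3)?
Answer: 225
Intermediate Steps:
Function('P')(W, V) = Add(3, V)
Function('X')(q, S) = 3
d = -18 (d = Mul(36, Pow(Add(3, Mul(1, -5)), -1)) = Mul(36, Pow(Add(3, -5), -1)) = Mul(36, Pow(-2, -1)) = Mul(36, Rational(-1, 2)) = -18)
Pow(Add(d, Function('X')(-2, -2)), 2) = Pow(Add(-18, 3), 2) = Pow(-15, 2) = 225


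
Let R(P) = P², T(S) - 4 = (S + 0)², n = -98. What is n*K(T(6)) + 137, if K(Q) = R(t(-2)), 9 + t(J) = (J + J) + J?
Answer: -21913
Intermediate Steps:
T(S) = 4 + S² (T(S) = 4 + (S + 0)² = 4 + S²)
t(J) = -9 + 3*J (t(J) = -9 + ((J + J) + J) = -9 + (2*J + J) = -9 + 3*J)
K(Q) = 225 (K(Q) = (-9 + 3*(-2))² = (-9 - 6)² = (-15)² = 225)
n*K(T(6)) + 137 = -98*225 + 137 = -22050 + 137 = -21913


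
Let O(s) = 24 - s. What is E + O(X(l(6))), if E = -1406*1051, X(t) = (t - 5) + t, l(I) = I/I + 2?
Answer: -1477683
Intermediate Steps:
l(I) = 3 (l(I) = 1 + 2 = 3)
X(t) = -5 + 2*t (X(t) = (-5 + t) + t = -5 + 2*t)
E = -1477706
E + O(X(l(6))) = -1477706 + (24 - (-5 + 2*3)) = -1477706 + (24 - (-5 + 6)) = -1477706 + (24 - 1*1) = -1477706 + (24 - 1) = -1477706 + 23 = -1477683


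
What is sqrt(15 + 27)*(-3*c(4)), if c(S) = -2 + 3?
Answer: -3*sqrt(42) ≈ -19.442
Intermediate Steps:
c(S) = 1
sqrt(15 + 27)*(-3*c(4)) = sqrt(15 + 27)*(-3*1) = sqrt(42)*(-3) = -3*sqrt(42)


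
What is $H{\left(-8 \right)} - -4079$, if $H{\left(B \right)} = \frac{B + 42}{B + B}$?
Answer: $\frac{32615}{8} \approx 4076.9$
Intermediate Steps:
$H{\left(B \right)} = \frac{42 + B}{2 B}$
$H{\left(-8 \right)} - -4079 = \frac{42 - 8}{2 \left(-8\right)} - -4079 = \frac{1}{2} \left(- \frac{1}{8}\right) 34 + 4079 = - \frac{17}{8} + 4079 = \frac{32615}{8}$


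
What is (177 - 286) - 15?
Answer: -124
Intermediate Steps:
(177 - 286) - 15 = -109 - 15 = -124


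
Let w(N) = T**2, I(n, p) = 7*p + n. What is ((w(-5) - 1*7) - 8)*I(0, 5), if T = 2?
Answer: -385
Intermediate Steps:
I(n, p) = n + 7*p
w(N) = 4 (w(N) = 2**2 = 4)
((w(-5) - 1*7) - 8)*I(0, 5) = ((4 - 1*7) - 8)*(0 + 7*5) = ((4 - 7) - 8)*(0 + 35) = (-3 - 8)*35 = -11*35 = -385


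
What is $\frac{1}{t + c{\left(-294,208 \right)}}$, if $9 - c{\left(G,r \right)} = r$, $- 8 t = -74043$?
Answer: $\frac{8}{72451} \approx 0.00011042$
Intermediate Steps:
$t = \frac{74043}{8}$ ($t = \left(- \frac{1}{8}\right) \left(-74043\right) = \frac{74043}{8} \approx 9255.4$)
$c{\left(G,r \right)} = 9 - r$
$\frac{1}{t + c{\left(-294,208 \right)}} = \frac{1}{\frac{74043}{8} + \left(9 - 208\right)} = \frac{1}{\frac{74043}{8} - 199} = \frac{1}{\frac{72451}{8}} = \frac{8}{72451}$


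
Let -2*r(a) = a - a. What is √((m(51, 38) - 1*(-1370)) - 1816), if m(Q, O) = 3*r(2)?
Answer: I*√446 ≈ 21.119*I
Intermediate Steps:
r(a) = 0 (r(a) = -(a - a)/2 = -½*0 = 0)
m(Q, O) = 0 (m(Q, O) = 3*0 = 0)
√((m(51, 38) - 1*(-1370)) - 1816) = √((0 - 1*(-1370)) - 1816) = √((0 + 1370) - 1816) = √(1370 - 1816) = √(-446) = I*√446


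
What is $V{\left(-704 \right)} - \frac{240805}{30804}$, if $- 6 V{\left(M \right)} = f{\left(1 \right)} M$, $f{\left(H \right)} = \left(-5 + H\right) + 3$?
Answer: $- \frac{75591}{604} \approx -125.15$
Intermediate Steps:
$f{\left(H \right)} = -2 + H$
$V{\left(M \right)} = \frac{M}{6}$ ($V{\left(M \right)} = - \frac{\left(-2 + 1\right) M}{6} = - \frac{\left(-1\right) M}{6} = \frac{M}{6}$)
$V{\left(-704 \right)} - \frac{240805}{30804} = \frac{1}{6} \left(-704\right) - \frac{240805}{30804} = - \frac{352}{3} - \frac{14165}{1812} = - \frac{75591}{604}$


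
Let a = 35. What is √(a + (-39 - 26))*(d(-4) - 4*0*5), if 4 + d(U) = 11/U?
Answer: -27*I*√30/4 ≈ -36.971*I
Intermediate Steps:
d(U) = -4 + 11/U
√(a + (-39 - 26))*(d(-4) - 4*0*5) = √(35 + (-39 - 26))*((-4 + 11/(-4)) - 4*0*5) = √(35 - 65)*((-4 + 11*(-¼)) - 1*0*5) = √(-30)*((-4 - 11/4) + 0*5) = (I*√30)*(-27/4 + 0) = (I*√30)*(-27/4) = -27*I*√30/4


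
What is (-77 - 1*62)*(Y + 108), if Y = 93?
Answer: -27939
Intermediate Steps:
(-77 - 1*62)*(Y + 108) = (-77 - 1*62)*(93 + 108) = (-77 - 62)*201 = -139*201 = -27939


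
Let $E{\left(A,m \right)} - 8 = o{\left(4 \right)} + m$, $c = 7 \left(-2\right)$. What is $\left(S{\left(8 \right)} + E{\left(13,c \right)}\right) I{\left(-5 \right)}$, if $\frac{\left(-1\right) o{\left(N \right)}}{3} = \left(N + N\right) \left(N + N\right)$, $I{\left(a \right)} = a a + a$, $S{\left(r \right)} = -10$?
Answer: $-4160$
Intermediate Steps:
$c = -14$
$I{\left(a \right)} = a + a^{2}$ ($I{\left(a \right)} = a^{2} + a = a + a^{2}$)
$o{\left(N \right)} = - 12 N^{2}$ ($o{\left(N \right)} = - 3 \left(N + N\right) \left(N + N\right) = - 3 \cdot 2 N 2 N = - 3 \cdot 4 N^{2} = - 12 N^{2}$)
$E{\left(A,m \right)} = -184 + m$ ($E{\left(A,m \right)} = 8 + \left(- 12 \cdot 4^{2} + m\right) = 8 + \left(\left(-12\right) 16 + m\right) = 8 + \left(-192 + m\right) = -184 + m$)
$\left(S{\left(8 \right)} + E{\left(13,c \right)}\right) I{\left(-5 \right)} = \left(-10 - 198\right) \left(- 5 \left(1 - 5\right)\right) = \left(-10 - 198\right) \left(\left(-5\right) \left(-4\right)\right) = \left(-208\right) 20 = -4160$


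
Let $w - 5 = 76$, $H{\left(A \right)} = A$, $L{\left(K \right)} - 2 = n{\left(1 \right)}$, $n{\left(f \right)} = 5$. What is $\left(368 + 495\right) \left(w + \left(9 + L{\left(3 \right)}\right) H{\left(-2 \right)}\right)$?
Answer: $42287$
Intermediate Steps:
$L{\left(K \right)} = 7$ ($L{\left(K \right)} = 2 + 5 = 7$)
$w = 81$ ($w = 5 + 76 = 81$)
$\left(368 + 495\right) \left(w + \left(9 + L{\left(3 \right)}\right) H{\left(-2 \right)}\right) = \left(368 + 495\right) \left(81 + \left(9 + 7\right) \left(-2\right)\right) = 863 \left(81 + 16 \left(-2\right)\right) = 863 \left(81 - 32\right) = 863 \cdot 49 = 42287$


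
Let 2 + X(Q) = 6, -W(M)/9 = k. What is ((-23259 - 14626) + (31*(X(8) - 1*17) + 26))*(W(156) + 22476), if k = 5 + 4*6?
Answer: -849990330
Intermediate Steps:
k = 29 (k = 5 + 24 = 29)
W(M) = -261 (W(M) = -9*29 = -261)
X(Q) = 4 (X(Q) = -2 + 6 = 4)
((-23259 - 14626) + (31*(X(8) - 1*17) + 26))*(W(156) + 22476) = ((-23259 - 14626) + (31*(4 - 1*17) + 26))*(-261 + 22476) = (-37885 + (31*(4 - 17) + 26))*22215 = (-37885 + (31*(-13) + 26))*22215 = (-37885 + (-403 + 26))*22215 = (-37885 - 377)*22215 = -38262*22215 = -849990330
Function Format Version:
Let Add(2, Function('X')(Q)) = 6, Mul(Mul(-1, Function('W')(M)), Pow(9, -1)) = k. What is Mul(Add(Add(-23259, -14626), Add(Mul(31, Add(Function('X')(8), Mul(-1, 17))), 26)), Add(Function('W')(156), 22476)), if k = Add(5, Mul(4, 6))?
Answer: -849990330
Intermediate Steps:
k = 29 (k = Add(5, 24) = 29)
Function('W')(M) = -261 (Function('W')(M) = Mul(-9, 29) = -261)
Function('X')(Q) = 4 (Function('X')(Q) = Add(-2, 6) = 4)
Mul(Add(Add(-23259, -14626), Add(Mul(31, Add(Function('X')(8), Mul(-1, 17))), 26)), Add(Function('W')(156), 22476)) = Mul(Add(Add(-23259, -14626), Add(Mul(31, Add(4, Mul(-1, 17))), 26)), Add(-261, 22476)) = Mul(Add(-37885, Add(Mul(31, Add(4, -17)), 26)), 22215) = Mul(Add(-37885, Add(Mul(31, -13), 26)), 22215) = Mul(Add(-37885, Add(-403, 26)), 22215) = Mul(Add(-37885, -377), 22215) = Mul(-38262, 22215) = -849990330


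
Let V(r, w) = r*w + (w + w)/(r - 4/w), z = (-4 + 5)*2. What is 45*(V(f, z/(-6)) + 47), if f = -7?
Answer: 2214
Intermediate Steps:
z = 2 (z = 1*2 = 2)
V(r, w) = r*w + 2*w/(r - 4/w) (V(r, w) = r*w + (2*w)/(r - 4/w) = r*w + 2*w/(r - 4/w))
45*(V(f, z/(-6)) + 47) = 45*((2/(-6))*(-4*(-7) + 2*(2/(-6)) + (2/(-6))*(-7)²)/(-4 - 14/(-6)) + 47) = 45*((2*(-⅙))*(28 + 2*(2*(-⅙)) + (2*(-⅙))*49)/(-4 - 14*(-1)/6) + 47) = 45*(-(28 + 2*(-⅓) - ⅓*49)/(3*(-4 - 7*(-⅓))) + 47) = 45*(-(28 - ⅔ - 49/3)/(3*(-4 + 7/3)) + 47) = 45*(-⅓*11/(-5/3) + 47) = 45*(-⅓*(-⅗)*11 + 47) = 45*(11/5 + 47) = 45*(246/5) = 2214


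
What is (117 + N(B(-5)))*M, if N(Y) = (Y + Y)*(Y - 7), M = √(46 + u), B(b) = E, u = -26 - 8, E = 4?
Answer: 186*√3 ≈ 322.16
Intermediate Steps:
u = -34
B(b) = 4
M = 2*√3 (M = √(46 - 34) = √12 = 2*√3 ≈ 3.4641)
N(Y) = 2*Y*(-7 + Y) (N(Y) = (2*Y)*(-7 + Y) = 2*Y*(-7 + Y))
(117 + N(B(-5)))*M = (117 + 2*4*(-7 + 4))*(2*√3) = (117 + 2*4*(-3))*(2*√3) = (117 - 24)*(2*√3) = 93*(2*√3) = 186*√3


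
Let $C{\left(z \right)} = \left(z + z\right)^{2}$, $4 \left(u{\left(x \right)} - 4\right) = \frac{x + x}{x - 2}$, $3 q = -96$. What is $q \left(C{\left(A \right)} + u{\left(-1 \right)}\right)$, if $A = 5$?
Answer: $- \frac{10000}{3} \approx -3333.3$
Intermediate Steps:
$q = -32$ ($q = \frac{1}{3} \left(-96\right) = -32$)
$u{\left(x \right)} = 4 + \frac{x}{2 \left(-2 + x\right)}$ ($u{\left(x \right)} = 4 + \frac{\left(x + x\right) \frac{1}{x - 2}}{4} = 4 + \frac{2 x \frac{1}{-2 + x}}{4} = 4 + \frac{x}{2 \left(-2 + x\right)}$)
$C{\left(z \right)} = 4 z^{2}$ ($C{\left(z \right)} = \left(2 z\right)^{2} = 4 z^{2}$)
$q \left(C{\left(A \right)} + u{\left(-1 \right)}\right) = - 32 \left(4 \cdot 5^{2} + \frac{-16 + 9 \left(-1\right)}{2 \left(-2 - 1\right)}\right) = - 32 \left(4 \cdot 25 + \frac{-16 - 9}{2 \left(-3\right)}\right) = - 32 \left(100 + \frac{1}{2} \left(- \frac{1}{3}\right) \left(-25\right)\right) = - 32 \left(100 + \frac{25}{6}\right) = \left(-32\right) \frac{625}{6} = - \frac{10000}{3}$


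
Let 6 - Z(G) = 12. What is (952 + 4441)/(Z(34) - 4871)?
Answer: -5393/4877 ≈ -1.1058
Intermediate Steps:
Z(G) = -6 (Z(G) = 6 - 1*12 = 6 - 12 = -6)
(952 + 4441)/(Z(34) - 4871) = (952 + 4441)/(-6 - 4871) = 5393/(-4877) = 5393*(-1/4877) = -5393/4877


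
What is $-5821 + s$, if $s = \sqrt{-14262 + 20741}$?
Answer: $-5821 + \sqrt{6479} \approx -5740.5$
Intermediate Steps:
$s = \sqrt{6479} \approx 80.492$
$-5821 + s = -5821 + \sqrt{6479}$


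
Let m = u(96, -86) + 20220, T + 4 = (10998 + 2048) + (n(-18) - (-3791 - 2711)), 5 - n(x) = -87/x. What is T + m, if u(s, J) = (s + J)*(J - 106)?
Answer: 227065/6 ≈ 37844.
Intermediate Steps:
n(x) = 5 + 87/x (n(x) = 5 - (-87)/x = 5 + 87/x)
u(s, J) = (-106 + J)*(J + s) (u(s, J) = (J + s)*(-106 + J) = (-106 + J)*(J + s))
T = 117265/6 (T = -4 + ((10998 + 2048) + ((5 + 87/(-18)) - (-3791 - 2711))) = -4 + (13046 + ((5 + 87*(-1/18)) - 1*(-6502))) = -4 + (13046 + ((5 - 29/6) + 6502)) = -4 + (13046 + (1/6 + 6502)) = -4 + (13046 + 39013/6) = -4 + 117289/6 = 117265/6 ≈ 19544.)
m = 18300 (m = ((-86)**2 - 106*(-86) - 106*96 - 86*96) + 20220 = (7396 + 9116 - 10176 - 8256) + 20220 = -1920 + 20220 = 18300)
T + m = 117265/6 + 18300 = 227065/6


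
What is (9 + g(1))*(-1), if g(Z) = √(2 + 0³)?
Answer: -9 - √2 ≈ -10.414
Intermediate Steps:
g(Z) = √2 (g(Z) = √(2 + 0) = √2)
(9 + g(1))*(-1) = (9 + √2)*(-1) = -9 - √2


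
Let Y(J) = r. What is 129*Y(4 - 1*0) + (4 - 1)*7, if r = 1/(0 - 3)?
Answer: -22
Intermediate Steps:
r = -⅓ (r = 1/(-3) = -⅓ ≈ -0.33333)
Y(J) = -⅓
129*Y(4 - 1*0) + (4 - 1)*7 = 129*(-⅓) + (4 - 1)*7 = -43 + 3*7 = -43 + 21 = -22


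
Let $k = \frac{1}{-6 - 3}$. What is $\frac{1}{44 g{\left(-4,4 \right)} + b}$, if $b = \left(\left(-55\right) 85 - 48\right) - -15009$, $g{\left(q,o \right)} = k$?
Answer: $\frac{9}{92530} \approx 9.7266 \cdot 10^{-5}$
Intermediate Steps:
$k = - \frac{1}{9}$ ($k = \frac{1}{-9} = - \frac{1}{9} \approx -0.11111$)
$g{\left(q,o \right)} = - \frac{1}{9}$
$b = 10286$ ($b = \left(-4675 - 48\right) + 15009 = -4723 + 15009 = 10286$)
$\frac{1}{44 g{\left(-4,4 \right)} + b} = \frac{1}{44 \left(- \frac{1}{9}\right) + 10286} = \frac{1}{- \frac{44}{9} + 10286} = \frac{1}{\frac{92530}{9}} = \frac{9}{92530}$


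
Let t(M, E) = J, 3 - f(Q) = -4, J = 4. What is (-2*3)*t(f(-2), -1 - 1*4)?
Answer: -24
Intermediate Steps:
f(Q) = 7 (f(Q) = 3 - 1*(-4) = 3 + 4 = 7)
t(M, E) = 4
(-2*3)*t(f(-2), -1 - 1*4) = -2*3*4 = -6*4 = -24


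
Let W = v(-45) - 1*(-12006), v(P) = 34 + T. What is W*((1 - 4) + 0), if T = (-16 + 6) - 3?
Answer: -36081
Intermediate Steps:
T = -13 (T = -10 - 3 = -13)
v(P) = 21 (v(P) = 34 - 13 = 21)
W = 12027 (W = 21 - 1*(-12006) = 21 + 12006 = 12027)
W*((1 - 4) + 0) = 12027*((1 - 4) + 0) = 12027*(-3 + 0) = 12027*(-3) = -36081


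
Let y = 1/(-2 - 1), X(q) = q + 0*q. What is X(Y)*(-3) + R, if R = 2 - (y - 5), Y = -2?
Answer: 40/3 ≈ 13.333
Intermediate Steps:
X(q) = q (X(q) = q + 0 = q)
y = -1/3 (y = 1/(-3) = -1/3 ≈ -0.33333)
R = 22/3 (R = 2 - (-1/3 - 5) = 2 - 1*(-16/3) = 2 + 16/3 = 22/3 ≈ 7.3333)
X(Y)*(-3) + R = -2*(-3) + 22/3 = 6 + 22/3 = 40/3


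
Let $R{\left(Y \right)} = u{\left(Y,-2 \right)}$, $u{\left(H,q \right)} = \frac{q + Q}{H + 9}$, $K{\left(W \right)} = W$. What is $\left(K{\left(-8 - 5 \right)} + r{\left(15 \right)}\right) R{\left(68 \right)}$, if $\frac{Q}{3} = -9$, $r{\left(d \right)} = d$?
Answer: $- \frac{58}{77} \approx -0.75325$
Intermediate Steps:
$Q = -27$ ($Q = 3 \left(-9\right) = -27$)
$u{\left(H,q \right)} = \frac{-27 + q}{9 + H}$ ($u{\left(H,q \right)} = \frac{q - 27}{H + 9} = \frac{-27 + q}{9 + H}$)
$R{\left(Y \right)} = - \frac{29}{9 + Y}$ ($R{\left(Y \right)} = \frac{-27 - 2}{9 + Y} = \frac{1}{9 + Y} \left(-29\right) = - \frac{29}{9 + Y}$)
$\left(K{\left(-8 - 5 \right)} + r{\left(15 \right)}\right) R{\left(68 \right)} = \left(\left(-8 - 5\right) + 15\right) \left(- \frac{29}{9 + 68}\right) = \left(-13 + 15\right) \left(- \frac{29}{77}\right) = 2 \left(\left(-29\right) \frac{1}{77}\right) = 2 \left(- \frac{29}{77}\right) = - \frac{58}{77}$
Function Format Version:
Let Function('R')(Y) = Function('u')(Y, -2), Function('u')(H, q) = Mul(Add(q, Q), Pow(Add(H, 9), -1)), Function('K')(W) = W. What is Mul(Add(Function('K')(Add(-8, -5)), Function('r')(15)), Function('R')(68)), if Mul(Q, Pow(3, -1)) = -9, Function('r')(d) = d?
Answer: Rational(-58, 77) ≈ -0.75325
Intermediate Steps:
Q = -27 (Q = Mul(3, -9) = -27)
Function('u')(H, q) = Mul(Pow(Add(9, H), -1), Add(-27, q)) (Function('u')(H, q) = Mul(Add(q, -27), Pow(Add(H, 9), -1)) = Mul(Add(-27, q), Pow(Add(9, H), -1)) = Mul(Pow(Add(9, H), -1), Add(-27, q)))
Function('R')(Y) = Mul(-29, Pow(Add(9, Y), -1)) (Function('R')(Y) = Mul(Pow(Add(9, Y), -1), Add(-27, -2)) = Mul(Pow(Add(9, Y), -1), -29) = Mul(-29, Pow(Add(9, Y), -1)))
Mul(Add(Function('K')(Add(-8, -5)), Function('r')(15)), Function('R')(68)) = Mul(Add(Add(-8, -5), 15), Mul(-29, Pow(Add(9, 68), -1))) = Mul(Add(-13, 15), Mul(-29, Pow(77, -1))) = Mul(2, Mul(-29, Rational(1, 77))) = Mul(2, Rational(-29, 77)) = Rational(-58, 77)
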